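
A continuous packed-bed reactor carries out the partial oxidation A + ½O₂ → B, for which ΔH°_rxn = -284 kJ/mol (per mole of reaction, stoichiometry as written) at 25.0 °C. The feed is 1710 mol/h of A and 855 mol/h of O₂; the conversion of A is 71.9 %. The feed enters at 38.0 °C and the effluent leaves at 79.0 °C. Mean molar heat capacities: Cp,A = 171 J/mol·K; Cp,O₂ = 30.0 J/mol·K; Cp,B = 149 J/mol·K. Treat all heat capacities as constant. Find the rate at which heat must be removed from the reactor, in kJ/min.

Q_out = 5640 kJ/min

Extent of reaction ξ = 0.719 × 1710 = 1229.5 mol/h
Reaction term: ξ·ΔH°_rxn = 1229.5 × -284 = -349180 kJ/h
Sensible, feed 38.0→25 °C: -4134.8 kJ/h
Outlet flows (mol/h): A 480.51, O₂ 240.25, B 1229.5
Sensible, products 25→79.0 °C: 14719 kJ/h
Q = ΔH = -338590 kJ/h = -94.053 kW
Heat removed = 5643.2 kJ/min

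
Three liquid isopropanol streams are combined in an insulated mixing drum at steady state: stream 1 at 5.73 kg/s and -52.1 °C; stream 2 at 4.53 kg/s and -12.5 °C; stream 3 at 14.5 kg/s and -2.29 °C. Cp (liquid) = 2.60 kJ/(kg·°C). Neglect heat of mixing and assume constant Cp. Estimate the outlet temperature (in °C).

T_out = -15.7 °C

No heat crosses the boundary, so H_out = H_in.
Σ ṁᵢCp,ᵢTᵢ = 5.73×2.60×-52.1 + 4.53×2.60×-12.5 + 14.5×2.60×-2.29 = -1009.7
Σ ṁᵢCp,ᵢ = 5.73×2.60 + 4.53×2.60 + 14.5×2.60 = 64.376
T_out = -1009.7 / 64.376 = -15.685 °C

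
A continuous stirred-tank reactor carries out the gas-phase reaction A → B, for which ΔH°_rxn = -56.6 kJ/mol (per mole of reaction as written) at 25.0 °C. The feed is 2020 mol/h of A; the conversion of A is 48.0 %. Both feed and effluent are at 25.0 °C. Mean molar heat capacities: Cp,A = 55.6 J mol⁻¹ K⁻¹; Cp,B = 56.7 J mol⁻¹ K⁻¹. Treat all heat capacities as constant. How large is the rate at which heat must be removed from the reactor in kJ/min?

Extent of reaction ξ = 0.480 × 2020 = 969.6 mol/h
Reaction term: ξ·ΔH°_rxn = 969.6 × -56.6 = -54879 kJ/h
Q = ΔH = -54879 kJ/h = -15.244 kW
Heat removed = 914.66 kJ/min

Q_out = 915 kJ/min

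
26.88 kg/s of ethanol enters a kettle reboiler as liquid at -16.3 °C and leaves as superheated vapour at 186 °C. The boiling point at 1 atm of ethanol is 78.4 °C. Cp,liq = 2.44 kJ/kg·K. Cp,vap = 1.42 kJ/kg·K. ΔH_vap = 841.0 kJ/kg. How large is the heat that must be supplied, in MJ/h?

liquid -16.3→78.4 °C: 231.07 kJ/kg
vaporisation at 78.4 °C: 841 kJ/kg
vapour 78.4→186 °C: 152.79 kJ/kg
Δh = 231.07 + 841 + 152.79 = 1224.9 kJ/kg
Q = ṁ·Δh = 26.88 kg/s × 1224.9 kJ/kg = 32924 kJ/s
|Q| = 32924 kW = 118530 MJ/h

Q = 119000 MJ/h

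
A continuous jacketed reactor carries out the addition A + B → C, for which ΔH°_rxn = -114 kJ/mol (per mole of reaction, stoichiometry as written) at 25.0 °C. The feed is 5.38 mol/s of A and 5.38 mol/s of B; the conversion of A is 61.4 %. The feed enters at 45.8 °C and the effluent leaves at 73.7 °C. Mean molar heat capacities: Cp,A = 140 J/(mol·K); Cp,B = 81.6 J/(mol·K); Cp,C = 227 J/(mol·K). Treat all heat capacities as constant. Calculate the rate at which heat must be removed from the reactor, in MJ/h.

Q_out = 1230 MJ/h

Extent of reaction ξ = 0.614 × 5.38 = 3.3033 mol/s
Reaction term: ξ·ΔH°_rxn = 3.3033 × -114 = -376.58 kJ/s
Sensible, feed 45.8→25 °C: -24.798 kJ/s
Outlet flows (mol/s): A 2.0767, B 2.0767, C 3.3033
Sensible, products 25→73.7 °C: 58.929 kJ/s
Q = ΔH = -342.45 kJ/s = -342.45 kW
Heat removed = 1232.8 MJ/h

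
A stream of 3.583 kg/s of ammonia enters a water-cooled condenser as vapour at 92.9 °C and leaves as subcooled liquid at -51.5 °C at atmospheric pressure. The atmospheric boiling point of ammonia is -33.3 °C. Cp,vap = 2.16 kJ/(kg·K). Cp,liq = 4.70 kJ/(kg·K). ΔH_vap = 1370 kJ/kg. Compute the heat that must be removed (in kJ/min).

Q_c = 372000 kJ/min

vapour 92.9→-33.3 °C: -272.59 kJ/kg
condensation at -33.3 °C: -1370 kJ/kg
liquid -33.3→-51.5 °C: -85.54 kJ/kg
Δh = -272.59 + -1370 + -85.54 = -1728.1 kJ/kg
Q = ṁ·Δh = 3.583 kg/s × -1728.1 kJ/kg = -6191.9 kJ/s
|Q| = 6191.9 kW = 371510 kJ/min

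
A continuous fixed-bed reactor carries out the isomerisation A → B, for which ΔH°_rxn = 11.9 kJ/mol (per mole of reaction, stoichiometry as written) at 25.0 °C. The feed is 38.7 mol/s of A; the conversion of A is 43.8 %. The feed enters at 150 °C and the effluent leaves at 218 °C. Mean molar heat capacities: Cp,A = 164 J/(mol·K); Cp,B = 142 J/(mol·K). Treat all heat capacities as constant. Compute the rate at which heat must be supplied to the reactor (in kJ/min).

Extent of reaction ξ = 0.438 × 38.7 = 16.951 mol/s
Reaction term: ξ·ΔH°_rxn = 16.951 × 11.9 = 201.71 kJ/s
Sensible, feed 150→25 °C: -793.35 kJ/s
Outlet flows (mol/s): A 21.749, B 16.951
Sensible, products 25→218 °C: 1153 kJ/s
Q = ΔH = 561.32 kJ/s = 561.32 kW
Heat supplied = 33679 kJ/min

Q_in = 33700 kJ/min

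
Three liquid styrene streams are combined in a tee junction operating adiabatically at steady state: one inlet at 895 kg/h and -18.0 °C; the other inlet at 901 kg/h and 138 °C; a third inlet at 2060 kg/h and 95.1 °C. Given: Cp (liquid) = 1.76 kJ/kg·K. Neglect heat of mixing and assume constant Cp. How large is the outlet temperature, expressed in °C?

Adiabatic, steady state ⇒ Σ ṁᵢCp,ᵢ(T_out − Tᵢ) = 0
T_out = Σ ṁᵢCp,ᵢTᵢ / Σ ṁᵢCp,ᵢ
      = 535280 / 6786.6 = 78.873 °C

T_out = 78.9 °C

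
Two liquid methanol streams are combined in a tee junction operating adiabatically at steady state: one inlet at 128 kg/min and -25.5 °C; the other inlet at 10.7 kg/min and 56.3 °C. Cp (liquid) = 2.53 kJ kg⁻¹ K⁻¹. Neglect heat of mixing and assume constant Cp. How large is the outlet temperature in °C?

Energy balance with Q = 0: Σ ṁᵢCp,ᵢ(T_out − Tᵢ) = 0
Σ ṁᵢCp,ᵢTᵢ = 128×2.53×-25.5 + 10.7×2.53×56.3 = -6733.8
Σ ṁᵢCp,ᵢ = 128×2.53 + 10.7×2.53 = 350.91
T_out = -6733.8 / 350.91 = -19.19 °C

T_out = -19.2 °C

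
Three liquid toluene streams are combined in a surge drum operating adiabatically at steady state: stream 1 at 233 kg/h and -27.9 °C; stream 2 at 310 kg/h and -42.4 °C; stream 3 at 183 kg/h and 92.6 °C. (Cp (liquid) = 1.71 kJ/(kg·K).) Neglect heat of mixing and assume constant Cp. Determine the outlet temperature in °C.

T_out = -3.72 °C

Energy balance with Q = 0: Σ ṁᵢCp,ᵢ(T_out − Tᵢ) = 0
T_out = Σ ṁᵢCp,ᵢTᵢ / Σ ṁᵢCp,ᵢ
      = -4615.1 / 1241.5 = -3.7175 °C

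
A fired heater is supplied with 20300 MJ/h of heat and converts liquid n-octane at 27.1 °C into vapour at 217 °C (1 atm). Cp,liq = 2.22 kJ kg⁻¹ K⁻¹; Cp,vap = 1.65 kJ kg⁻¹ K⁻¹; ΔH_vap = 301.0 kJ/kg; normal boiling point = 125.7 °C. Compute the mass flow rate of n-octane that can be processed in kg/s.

ṁ = 8.41 kg/s

Δh = 2.22×(125.7−27.1) + 301.0 + 1.65×(217−125.7) = 670.54 kJ/kg
Q = 20300 MJ/h = 5638.9 kJ/s = 5638.9 kJ/s
ṁ = Q/Δh = 5638.9 / 670.54 = 8.4095 kg/s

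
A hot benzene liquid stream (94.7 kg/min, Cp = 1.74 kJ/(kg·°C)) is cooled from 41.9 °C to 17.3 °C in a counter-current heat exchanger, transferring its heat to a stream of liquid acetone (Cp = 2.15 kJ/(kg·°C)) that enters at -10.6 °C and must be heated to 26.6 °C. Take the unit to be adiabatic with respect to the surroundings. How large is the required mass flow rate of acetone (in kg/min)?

ṁ_c = 50.7 kg/min

Heat released by hot stream: Q = 94.7 × 1.74 × (41.9 − 17.3) = 4053.5 kJ/min
Energy balance on cold side (adiabatic exchanger): Q = ṁ_c·Cp_c·(T_c,out − T_c,in)
ṁ_c = 4053.5 / [2.15 × (26.6 − -10.6)] = 50.682 kg/min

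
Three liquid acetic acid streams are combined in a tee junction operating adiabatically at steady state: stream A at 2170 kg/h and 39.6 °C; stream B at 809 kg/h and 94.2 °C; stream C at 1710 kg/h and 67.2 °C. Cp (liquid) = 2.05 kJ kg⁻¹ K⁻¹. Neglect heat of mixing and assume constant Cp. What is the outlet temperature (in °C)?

T_out = 59.1 °C

Adiabatic, steady state ⇒ Σ ṁᵢCp,ᵢ(T_out − Tᵢ) = 0
Σ ṁᵢCp,ᵢTᵢ = 2170×2.05×39.6 + 809×2.05×94.2 + 1710×2.05×67.2 = 567960
Σ ṁᵢCp,ᵢ = 2170×2.05 + 809×2.05 + 1710×2.05 = 9612.4
T_out = 567960 / 9612.4 = 59.085 °C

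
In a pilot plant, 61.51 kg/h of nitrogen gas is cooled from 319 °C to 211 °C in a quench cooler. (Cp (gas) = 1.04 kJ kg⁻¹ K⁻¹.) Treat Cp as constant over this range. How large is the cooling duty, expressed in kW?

Q = ṁ·Cp·ΔT = 61.51 × 1.04 × (211 − 319) = -6908.8 kJ/h
Converting: 6908.8 / 3600 s = 1.9191 kW

Q_c = 1.92 kW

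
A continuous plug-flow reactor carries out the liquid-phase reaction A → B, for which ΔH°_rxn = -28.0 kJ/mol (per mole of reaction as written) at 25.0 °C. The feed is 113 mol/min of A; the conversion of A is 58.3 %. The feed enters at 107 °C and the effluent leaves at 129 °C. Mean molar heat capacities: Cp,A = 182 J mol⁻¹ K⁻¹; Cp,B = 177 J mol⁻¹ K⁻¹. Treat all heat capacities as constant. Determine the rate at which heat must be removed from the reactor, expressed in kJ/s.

Q_out = 23.8 kJ/s

Extent of reaction ξ = 0.583 × 113 = 65.879 mol/min
Reaction term: ξ·ΔH°_rxn = 65.879 × -28.0 = -1844.6 kJ/min
Sensible, feed 107→25 °C: -1686.4 kJ/min
Outlet flows (mol/min): A 47.121, B 65.879
Sensible, products 25→129 °C: 2104.6 kJ/min
Q = ΔH = -1426.4 kJ/min = -23.774 kW
Heat removed = 23.774 kJ/s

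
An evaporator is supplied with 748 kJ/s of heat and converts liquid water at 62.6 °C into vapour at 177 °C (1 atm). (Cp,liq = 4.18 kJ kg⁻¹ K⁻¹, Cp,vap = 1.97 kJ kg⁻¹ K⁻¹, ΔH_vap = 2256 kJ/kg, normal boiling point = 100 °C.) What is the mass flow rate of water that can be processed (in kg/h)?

Δh = 4.18×(100−62.6) + 2256 + 1.97×(177−100) = 2564 kJ/kg
Q = 748 kJ/s = 748 kJ/s = 2.6928e+06 kJ/h
ṁ = Q/Δh = 2.6928e+06 / 2564 = 1050.2 kg/h

ṁ = 1050 kg/h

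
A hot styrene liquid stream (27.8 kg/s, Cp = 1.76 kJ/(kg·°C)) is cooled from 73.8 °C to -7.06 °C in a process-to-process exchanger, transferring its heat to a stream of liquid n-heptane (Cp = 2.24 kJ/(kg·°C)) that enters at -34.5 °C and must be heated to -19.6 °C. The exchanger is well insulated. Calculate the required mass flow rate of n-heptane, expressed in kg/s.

Heat released by hot stream: Q = 27.8 × 1.76 × (73.8 − -7.06) = 3956.3 kJ/s
Energy balance on cold side (adiabatic exchanger): Q = ṁ_c·Cp_c·(T_c,out − T_c,in)
ṁ_c = 3956.3 / [2.24 × (-19.6 − -34.5)] = 118.54 kg/s

ṁ_c = 119 kg/s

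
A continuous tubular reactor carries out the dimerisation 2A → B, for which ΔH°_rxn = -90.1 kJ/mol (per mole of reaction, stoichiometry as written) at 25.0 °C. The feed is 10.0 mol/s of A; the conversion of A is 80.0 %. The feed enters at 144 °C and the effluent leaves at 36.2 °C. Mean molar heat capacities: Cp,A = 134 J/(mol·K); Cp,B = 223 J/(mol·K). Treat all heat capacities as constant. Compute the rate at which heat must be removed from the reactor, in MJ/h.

Extent of reaction ξ = 0.800 × 10.0 / 2 = 4 mol/s
Reaction term: ξ·ΔH°_rxn = 4 × -90.1 = -360.4 kJ/s
Sensible, feed 144→25 °C: -159.46 kJ/s
Outlet flows (mol/s): A 2, B 4
Sensible, products 25→36.2 °C: 12.992 kJ/s
Q = ΔH = -506.87 kJ/s = -506.87 kW
Heat removed = 1824.7 MJ/h

Q_out = 1820 MJ/h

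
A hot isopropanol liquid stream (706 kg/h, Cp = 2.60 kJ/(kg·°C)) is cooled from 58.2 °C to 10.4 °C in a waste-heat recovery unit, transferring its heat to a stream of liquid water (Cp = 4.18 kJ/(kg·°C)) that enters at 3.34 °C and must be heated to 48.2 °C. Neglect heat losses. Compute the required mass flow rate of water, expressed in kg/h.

ṁ_c = 468 kg/h

Heat released by hot stream: Q = 706 × 2.60 × (58.2 − 10.4) = 87742 kJ/h
Energy balance on cold side (adiabatic exchanger): Q = ṁ_c·Cp_c·(T_c,out − T_c,in)
ṁ_c = 87742 / [4.18 × (48.2 − 3.34)] = 467.92 kg/h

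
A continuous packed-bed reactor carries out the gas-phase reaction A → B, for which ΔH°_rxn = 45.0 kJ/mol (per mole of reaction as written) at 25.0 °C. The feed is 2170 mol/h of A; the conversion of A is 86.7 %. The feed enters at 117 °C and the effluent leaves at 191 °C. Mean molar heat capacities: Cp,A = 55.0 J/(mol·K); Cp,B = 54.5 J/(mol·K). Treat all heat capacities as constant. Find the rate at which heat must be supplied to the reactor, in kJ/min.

Q_in = 1560 kJ/min

Extent of reaction ξ = 0.867 × 2170 = 1881.4 mol/h
Reaction term: ξ·ΔH°_rxn = 1881.4 × 45.0 = 84663 kJ/h
Sensible, feed 117→25 °C: -10980 kJ/h
Outlet flows (mol/h): A 288.61, B 1881.4
Sensible, products 25→191 °C: 19656 kJ/h
Q = ΔH = 93338 kJ/h = 25.927 kW
Heat supplied = 1555.6 kJ/min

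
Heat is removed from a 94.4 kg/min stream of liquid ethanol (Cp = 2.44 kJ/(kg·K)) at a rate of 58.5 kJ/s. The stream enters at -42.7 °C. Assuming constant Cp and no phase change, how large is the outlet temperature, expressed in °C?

Q = 58.5 kJ/s = 3510 kJ/min
ΔT = Q/(ṁ·Cp) = 3510/(94.4×2.44) = 15.239 K
T_out = -42.7 − 15.239 = -57.939 °C

T_out = -57.9 °C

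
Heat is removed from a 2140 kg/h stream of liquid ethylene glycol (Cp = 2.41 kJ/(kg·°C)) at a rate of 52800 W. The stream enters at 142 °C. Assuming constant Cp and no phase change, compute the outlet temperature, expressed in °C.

Q = 52800 W = 190080 kJ/h
ΔT = Q/(ṁ·Cp) = 190080/(2140×2.41) = 36.856 K
T_out = 142 − 36.856 = 105.14 °C

T_out = 105 °C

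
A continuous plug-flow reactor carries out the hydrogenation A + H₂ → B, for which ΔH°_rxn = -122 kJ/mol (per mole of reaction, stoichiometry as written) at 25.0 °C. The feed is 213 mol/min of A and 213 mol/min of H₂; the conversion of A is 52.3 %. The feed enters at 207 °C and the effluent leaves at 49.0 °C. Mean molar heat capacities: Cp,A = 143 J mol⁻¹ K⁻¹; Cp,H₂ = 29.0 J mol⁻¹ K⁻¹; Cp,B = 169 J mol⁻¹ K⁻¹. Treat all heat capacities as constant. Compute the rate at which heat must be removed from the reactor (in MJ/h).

Extent of reaction ξ = 0.523 × 213 = 111.4 mol/min
Reaction term: ξ·ΔH°_rxn = 111.4 × -122 = -13591 kJ/min
Sensible, feed 207→25 °C: -6667.8 kJ/min
Outlet flows (mol/min): A 101.6, H₂ 101.6, B 111.4
Sensible, products 25→49.0 °C: 871.24 kJ/min
Q = ΔH = -19387 kJ/min = -323.12 kW
Heat removed = 1163.2 MJ/h

Q_out = 1160 MJ/h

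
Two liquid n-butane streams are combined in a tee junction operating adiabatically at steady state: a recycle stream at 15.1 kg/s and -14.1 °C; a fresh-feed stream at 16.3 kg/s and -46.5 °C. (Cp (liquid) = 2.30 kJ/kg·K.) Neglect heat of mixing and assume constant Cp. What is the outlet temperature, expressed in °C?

Adiabatic, steady state ⇒ Σ ṁᵢCp,ᵢ(T_out − Tᵢ) = 0
Σ ṁᵢCp,ᵢTᵢ = 15.1×2.30×-14.1 + 16.3×2.30×-46.5 = -2233
Σ ṁᵢCp,ᵢ = 15.1×2.30 + 16.3×2.30 = 72.22
T_out = -2233 / 72.22 = -30.919 °C

T_out = -30.9 °C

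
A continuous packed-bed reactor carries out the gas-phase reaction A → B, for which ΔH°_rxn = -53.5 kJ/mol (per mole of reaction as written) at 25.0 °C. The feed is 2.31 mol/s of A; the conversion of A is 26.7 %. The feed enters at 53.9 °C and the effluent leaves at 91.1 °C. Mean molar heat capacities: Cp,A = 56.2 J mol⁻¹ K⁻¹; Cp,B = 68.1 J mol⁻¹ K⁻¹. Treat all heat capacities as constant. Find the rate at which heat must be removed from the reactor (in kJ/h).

Extent of reaction ξ = 0.267 × 2.31 = 0.61677 mol/s
Reaction term: ξ·ΔH°_rxn = 0.61677 × -53.5 = -32.997 kJ/s
Sensible, feed 53.9→25 °C: -3.7519 kJ/s
Outlet flows (mol/s): A 1.6932, B 0.61677
Sensible, products 25→91.1 °C: 9.0664 kJ/s
Q = ΔH = -27.683 kJ/s = -27.683 kW
Heat removed = 99658 kJ/h

Q_out = 99700 kJ/h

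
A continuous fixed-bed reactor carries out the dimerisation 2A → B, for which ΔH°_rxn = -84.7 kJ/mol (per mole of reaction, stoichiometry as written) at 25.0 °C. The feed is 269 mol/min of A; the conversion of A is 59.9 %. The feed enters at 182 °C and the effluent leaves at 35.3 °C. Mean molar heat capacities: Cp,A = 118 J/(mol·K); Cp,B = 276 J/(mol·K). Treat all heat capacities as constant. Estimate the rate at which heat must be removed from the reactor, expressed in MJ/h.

Extent of reaction ξ = 0.599 × 269 / 2 = 80.566 mol/min
Reaction term: ξ·ΔH°_rxn = 80.566 × -84.7 = -6823.9 kJ/min
Sensible, feed 182→25 °C: -4983.5 kJ/min
Outlet flows (mol/min): A 107.87, B 80.566
Sensible, products 25→35.3 °C: 360.14 kJ/min
Q = ΔH = -11447 kJ/min = -190.79 kW
Heat removed = 686.84 MJ/h

Q_out = 687 MJ/h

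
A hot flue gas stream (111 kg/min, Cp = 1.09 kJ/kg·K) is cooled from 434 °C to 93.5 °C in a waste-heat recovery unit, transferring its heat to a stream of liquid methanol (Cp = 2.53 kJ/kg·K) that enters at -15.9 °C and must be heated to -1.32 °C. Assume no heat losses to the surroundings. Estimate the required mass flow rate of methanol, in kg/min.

ṁ_c = 1120 kg/min

Heat released by hot stream: Q = 111 × 1.09 × (434 − 93.5) = 41197 kJ/min
Energy balance on cold side (adiabatic exchanger): Q = ṁ_c·Cp_c·(T_c,out − T_c,in)
ṁ_c = 41197 / [2.53 × (-1.32 − -15.9)] = 1116.8 kg/min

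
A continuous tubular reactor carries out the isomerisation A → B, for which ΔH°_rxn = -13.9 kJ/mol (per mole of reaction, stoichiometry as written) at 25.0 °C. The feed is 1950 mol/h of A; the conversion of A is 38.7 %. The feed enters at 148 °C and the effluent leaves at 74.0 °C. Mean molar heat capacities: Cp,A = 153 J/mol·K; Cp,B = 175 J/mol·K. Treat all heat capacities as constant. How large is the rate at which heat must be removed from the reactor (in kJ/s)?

Extent of reaction ξ = 0.387 × 1950 = 754.65 mol/h
Reaction term: ξ·ΔH°_rxn = 754.65 × -13.9 = -10490 kJ/h
Sensible, feed 148→25 °C: -36697 kJ/h
Outlet flows (mol/h): A 1195.3, B 754.65
Sensible, products 25→74.0 °C: 15433 kJ/h
Q = ΔH = -31754 kJ/h = -8.8206 kW
Heat removed = 8.8206 kJ/s

Q_out = 8.82 kJ/s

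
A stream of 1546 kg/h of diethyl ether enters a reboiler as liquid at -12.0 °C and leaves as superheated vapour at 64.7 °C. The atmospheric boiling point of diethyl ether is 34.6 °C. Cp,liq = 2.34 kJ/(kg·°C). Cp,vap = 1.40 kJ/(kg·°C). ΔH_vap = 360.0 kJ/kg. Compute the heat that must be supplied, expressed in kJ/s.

Q = 220 kJ/s

liquid -12.0→34.6 °C: 109.04 kJ/kg
vaporisation at 34.6 °C: 360 kJ/kg
vapour 34.6→64.7 °C: 42.14 kJ/kg
Δh = 109.04 + 360 + 42.14 = 511.18 kJ/kg
Q = ṁ·Δh = 1546 kg/h × 511.18 kJ/kg = 790290 kJ/h
|Q| = 219.53 kW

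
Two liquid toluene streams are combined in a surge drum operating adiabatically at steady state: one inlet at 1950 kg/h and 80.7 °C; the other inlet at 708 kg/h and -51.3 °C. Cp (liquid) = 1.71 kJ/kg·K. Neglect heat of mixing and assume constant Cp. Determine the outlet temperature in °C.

Adiabatic, steady state ⇒ Σ ṁᵢCp,ᵢ(T_out − Tᵢ) = 0
T_out = Σ ṁᵢCp,ᵢTᵢ / Σ ṁᵢCp,ᵢ
      = 206990 / 4545.2 = 45.54 °C

T_out = 45.5 °C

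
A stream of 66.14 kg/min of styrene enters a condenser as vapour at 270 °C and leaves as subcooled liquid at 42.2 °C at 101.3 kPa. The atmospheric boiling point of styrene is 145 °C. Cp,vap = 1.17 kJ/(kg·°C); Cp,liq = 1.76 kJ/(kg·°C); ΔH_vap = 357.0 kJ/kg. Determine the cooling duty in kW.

Q_c = 754 kW

vapour 270→145 °C: -146.25 kJ/kg
condensation at 145 °C: -357 kJ/kg
liquid 145→42.2 °C: -180.93 kJ/kg
Δh = -146.25 + -357 + -180.93 = -684.18 kJ/kg
Q = ṁ·Δh = 66.14 kg/min × -684.18 kJ/kg = -45252 kJ/min
|Q| = 754.19 kW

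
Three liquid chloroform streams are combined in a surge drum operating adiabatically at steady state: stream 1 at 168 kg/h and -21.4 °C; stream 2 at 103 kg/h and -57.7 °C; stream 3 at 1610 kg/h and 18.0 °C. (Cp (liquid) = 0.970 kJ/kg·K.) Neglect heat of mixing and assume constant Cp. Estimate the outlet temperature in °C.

Energy balance with Q = 0: Σ ṁᵢCp,ᵢ(T_out − Tᵢ) = 0
T_out = Σ ṁᵢCp,ᵢTᵢ / Σ ṁᵢCp,ᵢ
      = 18858 / 1824.6 = 10.336 °C

T_out = 10.3 °C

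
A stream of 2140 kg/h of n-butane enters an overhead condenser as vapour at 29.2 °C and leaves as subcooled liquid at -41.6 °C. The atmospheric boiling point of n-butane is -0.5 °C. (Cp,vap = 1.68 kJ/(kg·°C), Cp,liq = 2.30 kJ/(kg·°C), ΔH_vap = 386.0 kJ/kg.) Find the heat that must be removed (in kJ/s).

vapour 29.2→-0.5 °C: -49.896 kJ/kg
condensation at -0.5 °C: -386 kJ/kg
liquid -0.5→-41.6 °C: -94.53 kJ/kg
Δh = -49.896 + -386 + -94.53 = -530.43 kJ/kg
Q = ṁ·Δh = 2140 kg/h × -530.43 kJ/kg = -1.1351e+06 kJ/h
|Q| = 315.31 kW

Q_c = 315 kJ/s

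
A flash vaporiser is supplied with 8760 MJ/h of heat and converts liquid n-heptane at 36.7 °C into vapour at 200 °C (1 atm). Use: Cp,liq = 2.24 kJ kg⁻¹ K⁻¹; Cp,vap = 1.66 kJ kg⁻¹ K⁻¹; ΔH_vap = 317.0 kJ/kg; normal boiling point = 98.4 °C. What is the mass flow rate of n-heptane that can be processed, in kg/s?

Δh = 2.24×(98.4−36.7) + 317.0 + 1.66×(200−98.4) = 623.86 kJ/kg
Q = 8760 MJ/h = 2433.3 kJ/s = 2433.3 kJ/s
ṁ = Q/Δh = 2433.3 / 623.86 = 3.9004 kg/s

ṁ = 3.90 kg/s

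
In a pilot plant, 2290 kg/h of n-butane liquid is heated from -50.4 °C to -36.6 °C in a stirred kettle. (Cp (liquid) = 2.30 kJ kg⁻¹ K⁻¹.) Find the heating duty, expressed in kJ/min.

Q = ṁ·Cp·ΔT = 2290 × 2.30 × (-36.6 − -50.4) = 72685 kJ/h
Converting: 72685 / 3600 s = 20.19 kW
Heating duty = 1211.4 kJ/min

Q = 1210 kJ/min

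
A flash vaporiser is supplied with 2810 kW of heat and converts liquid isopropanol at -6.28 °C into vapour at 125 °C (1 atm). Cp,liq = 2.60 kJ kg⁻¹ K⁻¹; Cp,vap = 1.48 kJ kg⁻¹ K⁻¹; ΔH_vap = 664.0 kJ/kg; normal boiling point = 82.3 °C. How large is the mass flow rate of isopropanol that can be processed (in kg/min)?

Δh = 2.60×(82.3−-6.28) + 664.0 + 1.48×(125−82.3) = 957.5 kJ/kg
Q = 2810 kW = 2810 kJ/s = 168600 kJ/min
ṁ = Q/Δh = 168600 / 957.5 = 176.08 kg/min

ṁ = 176 kg/min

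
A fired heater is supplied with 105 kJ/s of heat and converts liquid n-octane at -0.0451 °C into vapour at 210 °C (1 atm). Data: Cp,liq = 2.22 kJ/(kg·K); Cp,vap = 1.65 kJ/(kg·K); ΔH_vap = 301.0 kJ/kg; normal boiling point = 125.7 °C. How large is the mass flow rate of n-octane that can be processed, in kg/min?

Δh = 2.22×(125.7−-0.0451) + 301.0 + 1.65×(210−125.7) = 719.25 kJ/kg
Q = 105 kJ/s = 105 kJ/s = 6300 kJ/min
ṁ = Q/Δh = 6300 / 719.25 = 8.7591 kg/min

ṁ = 8.76 kg/min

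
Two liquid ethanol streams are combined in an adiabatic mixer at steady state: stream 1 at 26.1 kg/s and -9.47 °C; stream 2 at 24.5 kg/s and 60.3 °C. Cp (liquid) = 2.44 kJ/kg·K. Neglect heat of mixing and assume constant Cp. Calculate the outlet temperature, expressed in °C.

T_out = 24.3 °C

Adiabatic, steady state ⇒ Σ ṁᵢCp,ᵢ(T_out − Tᵢ) = 0
T_out = Σ ṁᵢCp,ᵢTᵢ / Σ ṁᵢCp,ᵢ
      = 3001.6 / 123.46 = 24.312 °C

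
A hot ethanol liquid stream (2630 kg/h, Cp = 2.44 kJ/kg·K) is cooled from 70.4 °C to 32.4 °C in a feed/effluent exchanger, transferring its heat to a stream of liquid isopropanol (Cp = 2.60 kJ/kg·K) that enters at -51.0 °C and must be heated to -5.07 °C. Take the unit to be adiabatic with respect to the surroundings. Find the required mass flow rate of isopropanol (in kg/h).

ṁ_c = 2040 kg/h

Heat released by hot stream: Q = 2630 × 2.44 × (70.4 − 32.4) = 243850 kJ/h
Energy balance on cold side (adiabatic exchanger): Q = ṁ_c·Cp_c·(T_c,out − T_c,in)
ṁ_c = 243850 / [2.60 × (-5.07 − -51.0)] = 2042 kg/h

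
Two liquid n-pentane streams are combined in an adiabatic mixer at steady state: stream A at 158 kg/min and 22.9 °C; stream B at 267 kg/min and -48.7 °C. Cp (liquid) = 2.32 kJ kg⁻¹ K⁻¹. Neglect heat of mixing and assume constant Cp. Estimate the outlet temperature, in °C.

T_out = -22.1 °C

Adiabatic, steady state ⇒ Σ ṁᵢCp,ᵢ(T_out − Tᵢ) = 0
T_out = Σ ṁᵢCp,ᵢTᵢ / Σ ṁᵢCp,ᵢ
      = -21773 / 986 = -22.082 °C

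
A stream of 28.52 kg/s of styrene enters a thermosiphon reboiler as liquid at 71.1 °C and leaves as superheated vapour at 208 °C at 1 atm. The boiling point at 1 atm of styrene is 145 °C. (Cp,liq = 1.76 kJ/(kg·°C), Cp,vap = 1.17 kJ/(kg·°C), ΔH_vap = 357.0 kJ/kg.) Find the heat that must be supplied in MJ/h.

Q = 57600 MJ/h

liquid 71.1→145 °C: 130.06 kJ/kg
vaporisation at 145 °C: 357 kJ/kg
vapour 145→208 °C: 73.71 kJ/kg
Δh = 130.06 + 357 + 73.71 = 560.77 kJ/kg
Q = ṁ·Δh = 28.52 kg/s × 560.77 kJ/kg = 15993 kJ/s
|Q| = 15993 kW = 57576 MJ/h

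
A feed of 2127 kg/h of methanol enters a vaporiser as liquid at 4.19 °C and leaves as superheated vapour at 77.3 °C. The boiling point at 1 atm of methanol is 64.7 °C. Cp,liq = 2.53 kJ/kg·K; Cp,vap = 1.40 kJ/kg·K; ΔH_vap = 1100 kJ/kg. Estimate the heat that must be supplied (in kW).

liquid 4.19→64.7 °C: 153.09 kJ/kg
vaporisation at 64.7 °C: 1100 kJ/kg
vapour 64.7→77.3 °C: 17.64 kJ/kg
Δh = 153.09 + 1100 + 17.64 = 1270.7 kJ/kg
Q = ṁ·Δh = 2127 kg/h × 1270.7 kJ/kg = 2.7028e+06 kJ/h
|Q| = 750.79 kW

Q = 751 kW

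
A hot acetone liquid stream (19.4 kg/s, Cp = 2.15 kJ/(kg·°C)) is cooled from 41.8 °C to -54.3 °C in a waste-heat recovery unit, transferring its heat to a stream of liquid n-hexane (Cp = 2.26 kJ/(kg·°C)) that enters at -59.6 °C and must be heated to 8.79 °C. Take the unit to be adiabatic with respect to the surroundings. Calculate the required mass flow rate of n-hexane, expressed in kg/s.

ṁ_c = 25.9 kg/s

Heat released by hot stream: Q = 19.4 × 2.15 × (41.8 − -54.3) = 4008.3 kJ/s
Energy balance on cold side (adiabatic exchanger): Q = ṁ_c·Cp_c·(T_c,out − T_c,in)
ṁ_c = 4008.3 / [2.26 × (8.79 − -59.6)] = 25.934 kg/s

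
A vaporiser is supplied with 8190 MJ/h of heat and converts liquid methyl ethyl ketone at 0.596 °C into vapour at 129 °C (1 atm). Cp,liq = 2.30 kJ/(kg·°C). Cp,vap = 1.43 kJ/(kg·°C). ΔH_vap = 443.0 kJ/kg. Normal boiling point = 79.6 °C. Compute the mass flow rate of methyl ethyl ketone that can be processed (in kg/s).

Δh = 2.30×(79.6−0.596) + 443.0 + 1.43×(129−79.6) = 695.35 kJ/kg
Q = 8190 MJ/h = 2275 kJ/s = 2275 kJ/s
ṁ = Q/Δh = 2275 / 695.35 = 3.2717 kg/s

ṁ = 3.27 kg/s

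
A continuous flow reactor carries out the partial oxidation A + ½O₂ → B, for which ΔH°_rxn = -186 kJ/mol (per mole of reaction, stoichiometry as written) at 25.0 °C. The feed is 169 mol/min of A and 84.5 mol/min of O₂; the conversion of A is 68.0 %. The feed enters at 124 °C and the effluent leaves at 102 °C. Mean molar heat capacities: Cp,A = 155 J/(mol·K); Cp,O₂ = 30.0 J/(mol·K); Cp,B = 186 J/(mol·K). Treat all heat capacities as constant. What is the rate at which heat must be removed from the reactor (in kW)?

Q_out = 364 kW

Extent of reaction ξ = 0.680 × 169 = 114.92 mol/min
Reaction term: ξ·ΔH°_rxn = 114.92 × -186 = -21375 kJ/min
Sensible, feed 124→25 °C: -2844.3 kJ/min
Outlet flows (mol/min): A 54.08, O₂ 27.04, B 114.92
Sensible, products 25→102 °C: 2353.8 kJ/min
Q = ΔH = -21866 kJ/min = -364.43 kW
Heat removed = 364.43 kW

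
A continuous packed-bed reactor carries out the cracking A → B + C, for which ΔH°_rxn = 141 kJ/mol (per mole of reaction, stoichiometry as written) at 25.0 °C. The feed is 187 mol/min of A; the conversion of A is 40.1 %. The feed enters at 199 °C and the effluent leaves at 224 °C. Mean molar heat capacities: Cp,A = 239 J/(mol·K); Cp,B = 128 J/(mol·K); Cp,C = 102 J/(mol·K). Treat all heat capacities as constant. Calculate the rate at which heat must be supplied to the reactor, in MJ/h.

Extent of reaction ξ = 0.401 × 187 = 74.987 mol/min
Reaction term: ξ·ΔH°_rxn = 74.987 × 141 = 10573 kJ/min
Sensible, feed 199→25 °C: -7776.6 kJ/min
Outlet flows (mol/min): A 112.01, B 74.987, C 74.987
Sensible, products 25→224 °C: 8759.6 kJ/min
Q = ΔH = 11556 kJ/min = 192.6 kW
Heat supplied = 693.37 MJ/h

Q_in = 693 MJ/h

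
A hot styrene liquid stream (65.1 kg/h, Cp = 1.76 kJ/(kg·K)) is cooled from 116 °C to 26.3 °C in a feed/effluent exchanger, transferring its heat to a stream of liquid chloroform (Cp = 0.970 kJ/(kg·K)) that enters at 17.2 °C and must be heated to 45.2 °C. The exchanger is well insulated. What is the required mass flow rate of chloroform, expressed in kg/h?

Heat released by hot stream: Q = 65.1 × 1.76 × (116 − 26.3) = 10277 kJ/h
Energy balance on cold side (adiabatic exchanger): Q = ṁ_c·Cp_c·(T_c,out − T_c,in)
ṁ_c = 10277 / [0.970 × (45.2 − 17.2)] = 378.4 kg/h

ṁ_c = 378 kg/h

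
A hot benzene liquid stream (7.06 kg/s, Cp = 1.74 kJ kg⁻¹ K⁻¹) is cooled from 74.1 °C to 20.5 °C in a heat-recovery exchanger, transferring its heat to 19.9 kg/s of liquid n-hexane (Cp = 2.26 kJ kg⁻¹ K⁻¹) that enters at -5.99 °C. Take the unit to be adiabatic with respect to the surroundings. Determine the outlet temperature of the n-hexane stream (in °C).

T_c,out = 8.65 °C

Heat released by hot stream: Q = 7.06 × 1.74 × (74.1 − 20.5) = 658.44 kJ/s
Energy balance on cold side (adiabatic exchanger): Q = ṁ_c·Cp_c·(T_c,out − T_c,in)
T_c,out = -5.99 + 658.44/(19.9 × 2.26) = 8.6505 °C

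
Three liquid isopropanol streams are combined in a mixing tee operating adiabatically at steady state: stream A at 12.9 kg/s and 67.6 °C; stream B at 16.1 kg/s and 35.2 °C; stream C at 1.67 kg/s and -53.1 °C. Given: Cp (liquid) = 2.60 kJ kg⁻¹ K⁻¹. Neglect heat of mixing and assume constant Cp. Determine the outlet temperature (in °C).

T_out = 44.0 °C

Adiabatic, steady state ⇒ Σ ṁᵢCp,ᵢ(T_out − Tᵢ) = 0
Σ ṁᵢCp,ᵢTᵢ = 12.9×2.60×67.6 + 16.1×2.60×35.2 + 1.67×2.60×-53.1 = 3510.2
Σ ṁᵢCp,ᵢ = 12.9×2.60 + 16.1×2.60 + 1.67×2.60 = 79.742
T_out = 3510.2 / 79.742 = 44.02 °C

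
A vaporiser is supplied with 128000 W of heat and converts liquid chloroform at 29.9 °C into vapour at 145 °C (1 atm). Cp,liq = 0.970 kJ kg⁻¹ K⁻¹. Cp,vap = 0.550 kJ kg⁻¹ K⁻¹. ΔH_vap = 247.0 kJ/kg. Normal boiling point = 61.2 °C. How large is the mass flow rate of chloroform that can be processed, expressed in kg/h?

ṁ = 1420 kg/h

Δh = 0.970×(61.2−29.9) + 247.0 + 0.550×(145−61.2) = 323.45 kJ/kg
Q = 128000 W = 128 kJ/s = 460800 kJ/h
ṁ = Q/Δh = 460800 / 323.45 = 1424.6 kg/h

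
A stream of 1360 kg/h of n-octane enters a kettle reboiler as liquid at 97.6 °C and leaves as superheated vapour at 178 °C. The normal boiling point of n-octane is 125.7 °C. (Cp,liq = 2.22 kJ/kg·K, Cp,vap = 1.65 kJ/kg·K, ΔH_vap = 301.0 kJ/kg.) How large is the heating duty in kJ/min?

Q = 10200 kJ/min

liquid 97.6→125.7 °C: 62.382 kJ/kg
vaporisation at 125.7 °C: 301 kJ/kg
vapour 125.7→178 °C: 86.295 kJ/kg
Δh = 62.382 + 301 + 86.295 = 449.68 kJ/kg
Q = ṁ·Δh = 1360 kg/h × 449.68 kJ/kg = 611560 kJ/h
|Q| = 169.88 kW = 10193 kJ/min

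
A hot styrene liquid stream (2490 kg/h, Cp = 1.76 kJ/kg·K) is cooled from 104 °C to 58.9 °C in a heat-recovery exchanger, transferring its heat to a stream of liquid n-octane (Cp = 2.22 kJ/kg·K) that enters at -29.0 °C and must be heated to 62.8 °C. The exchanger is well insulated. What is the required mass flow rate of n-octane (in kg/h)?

ṁ_c = 970 kg/h

Heat released by hot stream: Q = 2490 × 1.76 × (104 − 58.9) = 197650 kJ/h
Energy balance on cold side (adiabatic exchanger): Q = ṁ_c·Cp_c·(T_c,out − T_c,in)
ṁ_c = 197650 / [2.22 × (62.8 − -29.0)] = 969.82 kg/h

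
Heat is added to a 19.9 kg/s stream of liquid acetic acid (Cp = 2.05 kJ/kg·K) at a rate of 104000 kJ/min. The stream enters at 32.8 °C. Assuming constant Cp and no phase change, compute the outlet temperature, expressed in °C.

Q = 104000 kJ/min = 1733.3 kJ/s
ΔT = Q/(ṁ·Cp) = 1733.3/(19.9×2.05) = 42.489 K
T_out = 32.8 + 42.489 = 75.289 °C

T_out = 75.3 °C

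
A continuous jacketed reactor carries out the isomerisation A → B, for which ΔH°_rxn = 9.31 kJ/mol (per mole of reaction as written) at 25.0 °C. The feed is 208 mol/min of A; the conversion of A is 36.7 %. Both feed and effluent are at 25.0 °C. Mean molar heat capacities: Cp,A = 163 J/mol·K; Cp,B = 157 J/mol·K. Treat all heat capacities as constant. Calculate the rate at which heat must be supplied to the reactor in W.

Q_in = 11800 W

Extent of reaction ξ = 0.367 × 208 = 76.336 mol/min
Reaction term: ξ·ΔH°_rxn = 76.336 × 9.31 = 710.69 kJ/min
Q = ΔH = 710.69 kJ/min = 11.845 kW
Heat supplied = 11845 W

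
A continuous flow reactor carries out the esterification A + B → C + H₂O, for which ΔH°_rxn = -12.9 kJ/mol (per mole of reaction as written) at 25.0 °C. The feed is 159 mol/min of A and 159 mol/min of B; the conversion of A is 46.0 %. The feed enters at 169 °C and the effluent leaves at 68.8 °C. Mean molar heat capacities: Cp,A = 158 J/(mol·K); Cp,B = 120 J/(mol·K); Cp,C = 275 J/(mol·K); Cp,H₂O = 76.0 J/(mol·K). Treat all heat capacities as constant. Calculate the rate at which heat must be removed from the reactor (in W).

Q_out = 85600 W

Extent of reaction ξ = 0.460 × 159 = 73.14 mol/min
Reaction term: ξ·ΔH°_rxn = 73.14 × -12.9 = -943.51 kJ/min
Sensible, feed 169→25 °C: -6365.1 kJ/min
Outlet flows (mol/min): A 85.86, B 85.86, C 73.14, H₂O 73.14
Sensible, products 25→68.8 °C: 2169.9 kJ/min
Q = ΔH = -5138.7 kJ/min = -85.645 kW
Heat removed = 85645 W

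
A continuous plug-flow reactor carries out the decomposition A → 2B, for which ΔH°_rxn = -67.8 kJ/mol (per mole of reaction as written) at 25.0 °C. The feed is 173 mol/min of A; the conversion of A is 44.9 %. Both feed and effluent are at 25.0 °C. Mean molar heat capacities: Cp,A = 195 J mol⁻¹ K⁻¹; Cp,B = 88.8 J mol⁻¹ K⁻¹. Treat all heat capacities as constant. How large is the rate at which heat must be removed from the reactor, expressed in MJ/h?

Q_out = 316 MJ/h

Extent of reaction ξ = 0.449 × 173 = 77.677 mol/min
Reaction term: ξ·ΔH°_rxn = 77.677 × -67.8 = -5266.5 kJ/min
Q = ΔH = -5266.5 kJ/min = -87.775 kW
Heat removed = 315.99 MJ/h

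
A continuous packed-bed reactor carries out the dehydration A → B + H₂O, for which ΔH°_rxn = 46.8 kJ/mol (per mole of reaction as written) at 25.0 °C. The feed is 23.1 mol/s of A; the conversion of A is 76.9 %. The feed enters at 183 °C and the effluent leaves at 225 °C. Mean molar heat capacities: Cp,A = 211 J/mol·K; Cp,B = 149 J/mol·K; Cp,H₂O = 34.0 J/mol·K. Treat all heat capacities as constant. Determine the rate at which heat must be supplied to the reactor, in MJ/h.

Extent of reaction ξ = 0.769 × 23.1 = 17.764 mol/s
Reaction term: ξ·ΔH°_rxn = 17.764 × 46.8 = 831.35 kJ/s
Sensible, feed 183→25 °C: -770.11 kJ/s
Outlet flows (mol/s): A 5.3361, B 17.764, H₂O 17.764
Sensible, products 25→225 °C: 875.34 kJ/s
Q = ΔH = 936.58 kJ/s = 936.58 kW
Heat supplied = 3371.7 MJ/h

Q_in = 3370 MJ/h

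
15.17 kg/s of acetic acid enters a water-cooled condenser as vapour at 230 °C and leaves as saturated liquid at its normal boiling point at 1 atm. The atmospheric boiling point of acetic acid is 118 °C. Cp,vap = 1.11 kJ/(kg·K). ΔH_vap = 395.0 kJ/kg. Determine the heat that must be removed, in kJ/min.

Q_c = 473000 kJ/min

vapour 230→118 °C: -124.32 kJ/kg
condensation at 118 °C: -395 kJ/kg
Δh = -124.32 + -395 = -519.32 kJ/kg
Q = ṁ·Δh = 15.17 kg/s × -519.32 kJ/kg = -7878.1 kJ/s
|Q| = 7878.1 kW = 472690 kJ/min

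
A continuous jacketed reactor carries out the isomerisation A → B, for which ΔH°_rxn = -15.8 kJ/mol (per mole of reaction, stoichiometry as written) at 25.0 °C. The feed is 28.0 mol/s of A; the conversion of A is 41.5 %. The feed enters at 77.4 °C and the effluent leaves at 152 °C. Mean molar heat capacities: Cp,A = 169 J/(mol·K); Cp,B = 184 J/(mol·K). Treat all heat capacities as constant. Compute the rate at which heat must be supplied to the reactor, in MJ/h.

Extent of reaction ξ = 0.415 × 28.0 = 11.62 mol/s
Reaction term: ξ·ΔH°_rxn = 11.62 × -15.8 = -183.6 kJ/s
Sensible, feed 77.4→25 °C: -247.96 kJ/s
Outlet flows (mol/s): A 16.38, B 11.62
Sensible, products 25→152 °C: 623.1 kJ/s
Q = ΔH = 191.55 kJ/s = 191.55 kW
Heat supplied = 689.57 MJ/h

Q_in = 690 MJ/h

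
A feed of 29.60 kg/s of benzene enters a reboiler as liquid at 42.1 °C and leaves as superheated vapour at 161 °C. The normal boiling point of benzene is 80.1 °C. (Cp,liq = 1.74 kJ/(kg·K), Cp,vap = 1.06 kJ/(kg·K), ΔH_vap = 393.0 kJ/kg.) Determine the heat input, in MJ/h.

liquid 42.1→80.1 °C: 66.12 kJ/kg
vaporisation at 80.1 °C: 393 kJ/kg
vapour 80.1→161 °C: 85.754 kJ/kg
Δh = 66.12 + 393 + 85.754 = 544.87 kJ/kg
Q = ṁ·Δh = 29.60 kg/s × 544.87 kJ/kg = 16128 kJ/s
|Q| = 16128 kW = 58062 MJ/h

Q = 58100 MJ/h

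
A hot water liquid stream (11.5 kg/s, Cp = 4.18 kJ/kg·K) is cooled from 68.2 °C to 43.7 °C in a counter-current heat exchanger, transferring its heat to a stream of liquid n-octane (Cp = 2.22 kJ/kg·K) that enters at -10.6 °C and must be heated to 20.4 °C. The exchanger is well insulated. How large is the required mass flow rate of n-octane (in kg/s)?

Heat released by hot stream: Q = 11.5 × 4.18 × (68.2 − 43.7) = 1177.7 kJ/s
Energy balance on cold side (adiabatic exchanger): Q = ṁ_c·Cp_c·(T_c,out − T_c,in)
ṁ_c = 1177.7 / [2.22 × (20.4 − -10.6)] = 17.113 kg/s

ṁ_c = 17.1 kg/s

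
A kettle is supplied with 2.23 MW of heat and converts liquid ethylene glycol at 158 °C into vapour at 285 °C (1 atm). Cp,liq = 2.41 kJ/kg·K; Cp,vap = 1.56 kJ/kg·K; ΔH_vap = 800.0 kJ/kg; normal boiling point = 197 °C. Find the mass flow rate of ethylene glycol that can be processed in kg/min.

Δh = 2.41×(197−158) + 800.0 + 1.56×(285−197) = 1031.3 kJ/kg
Q = 2.23 MW = 2230 kJ/s = 133800 kJ/min
ṁ = Q/Δh = 133800 / 1031.3 = 129.74 kg/min

ṁ = 130 kg/min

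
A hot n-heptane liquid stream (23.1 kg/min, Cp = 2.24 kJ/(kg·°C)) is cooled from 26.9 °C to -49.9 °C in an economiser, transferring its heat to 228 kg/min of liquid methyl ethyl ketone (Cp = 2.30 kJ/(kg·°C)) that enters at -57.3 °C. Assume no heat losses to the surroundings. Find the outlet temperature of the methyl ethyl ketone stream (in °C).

T_c,out = -49.7 °C

Heat released by hot stream: Q = 23.1 × 2.24 × (26.9 − -49.9) = 3973.9 kJ/min
Energy balance on cold side (adiabatic exchanger): Q = ṁ_c·Cp_c·(T_c,out − T_c,in)
T_c,out = -57.3 + 3973.9/(228 × 2.30) = -49.722 °C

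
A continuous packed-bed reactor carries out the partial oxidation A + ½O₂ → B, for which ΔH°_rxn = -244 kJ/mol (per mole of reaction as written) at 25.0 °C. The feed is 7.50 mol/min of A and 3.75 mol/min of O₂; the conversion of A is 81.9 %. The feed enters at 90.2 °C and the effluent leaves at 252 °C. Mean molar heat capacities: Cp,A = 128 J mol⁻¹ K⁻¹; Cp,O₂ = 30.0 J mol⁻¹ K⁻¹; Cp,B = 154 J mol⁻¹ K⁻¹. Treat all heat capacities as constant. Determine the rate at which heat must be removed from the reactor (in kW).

Q_out = 21.8 kW

Extent of reaction ξ = 0.819 × 7.50 = 6.1425 mol/min
Reaction term: ξ·ΔH°_rxn = 6.1425 × -244 = -1498.8 kJ/min
Sensible, feed 90.2→25 °C: -69.927 kJ/min
Outlet flows (mol/min): A 1.3575, O₂ 0.67875, B 6.1425
Sensible, products 25→252 °C: 258.8 kJ/min
Q = ΔH = -1309.9 kJ/min = -21.832 kW
Heat removed = 21.832 kW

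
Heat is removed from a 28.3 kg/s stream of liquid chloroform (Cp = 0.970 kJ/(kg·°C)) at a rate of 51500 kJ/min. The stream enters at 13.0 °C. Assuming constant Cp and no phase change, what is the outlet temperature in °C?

T_out = -18.3 °C

Q = 51500 kJ/min = 858.33 kJ/s
ΔT = Q/(ṁ·Cp) = 858.33/(28.3×0.970) = 31.268 K
T_out = 13.0 − 31.268 = -18.268 °C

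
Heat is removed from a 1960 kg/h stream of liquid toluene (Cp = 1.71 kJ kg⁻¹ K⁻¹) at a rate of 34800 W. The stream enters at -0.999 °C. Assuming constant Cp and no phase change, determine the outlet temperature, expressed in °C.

T_out = -38.4 °C

Q = 34800 W = 125280 kJ/h
ΔT = Q/(ṁ·Cp) = 125280/(1960×1.71) = 37.379 K
T_out = -0.999 − 37.379 = -38.378 °C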